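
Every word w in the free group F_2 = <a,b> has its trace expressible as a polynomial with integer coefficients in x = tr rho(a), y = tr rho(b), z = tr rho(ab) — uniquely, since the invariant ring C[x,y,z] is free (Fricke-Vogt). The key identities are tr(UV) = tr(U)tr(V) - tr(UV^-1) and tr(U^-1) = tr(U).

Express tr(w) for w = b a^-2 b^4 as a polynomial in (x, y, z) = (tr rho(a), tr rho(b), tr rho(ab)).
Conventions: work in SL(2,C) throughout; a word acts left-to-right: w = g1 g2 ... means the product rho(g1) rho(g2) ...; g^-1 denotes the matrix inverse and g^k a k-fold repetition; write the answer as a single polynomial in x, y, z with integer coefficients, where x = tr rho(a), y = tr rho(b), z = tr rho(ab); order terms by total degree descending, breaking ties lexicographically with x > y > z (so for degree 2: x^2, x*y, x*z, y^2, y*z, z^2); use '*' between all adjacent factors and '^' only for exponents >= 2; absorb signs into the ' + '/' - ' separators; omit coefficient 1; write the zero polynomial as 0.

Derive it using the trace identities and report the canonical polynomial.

next, tr(b^2) = tr(b) * tr(b) - tr(1) = y^2 - 2
next, tr(b^3) = tr(b) * tr(b^2) - tr(b) = y^3 - 3*y
tr(b^4) = tr(b) * tr(b^3) - tr(b^2) = y^4 - 4*y^2 + 2
next, tr(b^5) = tr(b) * tr(b^4) - tr(b^3) = y^5 - 5*y^3 + 5*y
next, tr(b a b) = tr(b) * tr(a b) - tr(a) = y*z - x
and tr(a b^3) = tr(b) * tr(b a b) - tr(b a) = y^2*z - x*y - z
next, tr(b^3 a b) = tr(b) * tr(a b^3) - tr(a b^2) = y^3*z - x*y^2 - 2*y*z + x
next, tr(b^5 a) = tr(b) * tr(b^3 a b) - tr(b^3 a) = y^4*z - x*y^3 - 3*y^2*z + 2*x*y + z
tr(a^-1 b^5) = tr(b^5) * tr(a) - tr(b^5 a) = x*y^5 - y^4*z - 4*x*y^3 + 3*y^2*z + 3*x*y - z
and tr(b a^-2 b^4) = tr(a^-1 b^5) * tr(a) - tr(a^-1 b^5 a) = x^2*y^5 - x*y^4*z - 4*x^2*y^3 - y^5 + 3*x*y^2*z + 3*x^2*y + 5*y^3 - x*z - 5*y

x^2*y^5 - x*y^4*z - 4*x^2*y^3 - y^5 + 3*x*y^2*z + 3*x^2*y + 5*y^3 - x*z - 5*y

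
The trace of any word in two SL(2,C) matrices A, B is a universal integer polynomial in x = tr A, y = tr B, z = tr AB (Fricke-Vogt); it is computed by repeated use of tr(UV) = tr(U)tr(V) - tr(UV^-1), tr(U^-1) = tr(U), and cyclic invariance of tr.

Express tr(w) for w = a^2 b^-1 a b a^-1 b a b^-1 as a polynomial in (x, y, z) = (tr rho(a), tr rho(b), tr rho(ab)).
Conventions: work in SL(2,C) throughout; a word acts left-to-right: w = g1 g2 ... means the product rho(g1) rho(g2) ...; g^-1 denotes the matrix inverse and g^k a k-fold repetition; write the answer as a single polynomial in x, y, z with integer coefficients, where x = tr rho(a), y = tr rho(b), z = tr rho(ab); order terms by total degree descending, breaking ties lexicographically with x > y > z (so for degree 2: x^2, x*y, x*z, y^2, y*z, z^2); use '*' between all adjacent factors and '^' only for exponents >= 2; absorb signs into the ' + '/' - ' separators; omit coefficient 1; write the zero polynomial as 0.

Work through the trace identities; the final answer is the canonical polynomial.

x^4*y^3*z - x^5*y^2 - x^3*y^4 - 3*x^3*y^2*z^2 + 2*x^4*y*z + x^2*y^3*z + 3*x^2*y*z^3 + 5*x^3*y^2 - x^3*z^2 + x*y^4 + x*y^2*z^2 - x*z^4 - 8*x^2*y*z - y^3*z - y*z^3 - 5*x*y^2 + 3*x*z^2 + 4*y*z + x

tr(b^2 a) = tr(b) tr(a b) - tr(a) = y*z - x
tr(b^2) = tr(b) tr(b) - tr(1) = y^2 - 2
reduce: tr(a b^2 a) = tr(a) tr(b^2 a) - tr(b^2) = x*y*z - x^2 - y^2 + 2
tr(a^2 b^2 a) = tr(a) tr(a b^2 a) - tr(a b^2) = x^2*y*z - x^3 - x*y^2 - y*z + 3*x
so tr(a b^2 a^3) = tr(a) tr(a^2 b^2 a) - tr(a^2 b^2) = x^3*y*z - x^4 - x^2*y^2 - 2*x*y*z + 4*x^2 + y^2 - 2
tr(b a b a) = tr(b a) tr(b a) - tr(1) = z^2 - 2
tr(a b a b a) = tr(a) tr(b a b a) - tr(b a b) = x*z^2 - y*z - x
tr(a^3 b a b) = tr(a) tr(a b a b a) - tr(a b a b) = x^2*z^2 - x*y*z - x^2 - z^2 + 2
tr(b a^2) = tr(a) tr(b a) - tr(b) = x*z - y
so tr(a b a^2) = tr(a) tr(b a^2) - tr(b a) = x^2*z - x*y - z
tr(a^3 b a) = tr(a) tr(a b a^2) - tr(a b a) = x^3*z - x^2*y - 2*x*z + y
tr(a b^2 a^3 b) = tr(b) tr(a^3 b a b) - tr(a^3 b a) = x^2*y*z^2 - x^3*z - x*y^2*z - y*z^2 + 2*x*z + y
reduce: tr(a^2 b^-1 a b^2 a) = tr(a b^2 a^3) tr(b) - tr(a b^2 a^3 b) = x^3*y^2*z - x^4*y - x^2*y^3 - x^2*y*z^2 + x^3*z - x*y^2*z + 4*x^2*y + y^3 + y*z^2 - 2*x*z - 3*y
so tr(b^2 a b a) = tr(b) tr(a b a b) - tr(a b a) = y*z^2 - x*z - y
reduce: tr(b^2 a b) = tr(b) tr(b a b) - tr(b a) = y^2*z - x*y - z
tr(b^2 a b a^2) = tr(a) tr(b^2 a b a) - tr(b^2 a b) = x*y*z^2 - x^2*z - y^2*z + z
tr(a b^2 a b a^2) = tr(a) tr(b^2 a b a^2) - tr(b^2 a b a) = x^2*y*z^2 - x^3*z - x*y^2*z - y*z^2 + 2*x*z + y
tr(a b a b a b) = tr(a b a b) tr(a b) - tr(b a) = z^3 - 3*z
tr(b a b^2 a b a) = tr(b) tr(a b a b a b) - tr(a b a b a) = y*z^3 - x*z^2 - 2*y*z + x
reduce: tr(b a b^2 a b) = tr(b) tr(a b^2 a b) - tr(a b^2 a) = y^2*z^2 - 2*x*y*z + x^2 - 2
so tr(a b^2 a b a^2 b) = tr(a) tr(b a b^2 a b a) - tr(b a b^2 a b) = x*y*z^3 - x^2*z^2 - y^2*z^2 + 2
reduce: tr(a^2 b^-1 a b^2 a b) = tr(a b^2 a b a^2) tr(b) - tr(a b^2 a b a^2 b) = x^2*y^2*z^2 - x^3*y*z - x*y^3*z - x*y*z^3 + x^2*z^2 + 2*x*y*z + y^2 - 2
so tr(b a b^-1 a^2 b^-1 a b) = tr(a^2 b^-1 a b^2 a) tr(b) - tr(a^2 b^-1 a b^2 a b) = x^3*y^3*z - x^4*y^2 - x^2*y^4 - 2*x^2*y^2*z^2 + 2*x^3*y*z + x*y*z^3 + 4*x^2*y^2 - x^2*z^2 + y^4 + y^2*z^2 - 4*x*y*z - 4*y^2 + 2
reduce: tr(a b a b a^3) = tr(a) tr(a b a b a^2) - tr(a b a b a) = x^3*z^2 - x^2*y*z - x^3 - 2*x*z^2 + y*z + 3*x
tr(a b a b a b a) = tr(a) tr(b a b a b a) - tr(b a b a b) = x*z^3 - y*z^2 - 2*x*z + y
so tr(a b a b a^3 b) = tr(a) tr(a b a b a b a) - tr(a b a b a b) = x^2*z^3 - x*y*z^2 - 2*x^2*z - z^3 + x*y + 3*z
reduce: tr(a^2 b^-1 a b a b a) = tr(a b a b a^3) tr(b) - tr(a b a b a^3 b) = x^3*y*z^2 - x^2*y^2*z - x^2*z^3 - x^3*y - x*y*z^2 + 2*x^2*z + y^2*z + z^3 + 2*x*y - 3*z
so tr(b a b a b a b a) = tr(a b) tr(a b a b a b) - tr(a^-1 b^-1 a^-1 b^-1) = z^4 - 4*z^2 + 2
tr(a b a b a b a^2 b) = tr(a) tr(b a b a b a b a) - tr(b a b a b a b) = x*z^4 - y*z^3 - 3*x*z^2 + 2*y*z + x
tr(a^2 b^-1 a b a b a b) = tr(a b a b a b a^2) tr(b) - tr(a b a b a b a^2 b) = x^2*y*z^3 - x*y^2*z^2 - x*z^4 - 2*x^2*y*z + x*y^2 + 3*x*z^2 + y*z - x
reduce: tr(b a b^-1 a^2 b^-1 a b a) = tr(a^2 b^-1 a b a b a) tr(b) - tr(a^2 b^-1 a b a b a b) = x^3*y^2*z^2 - x^2*y^3*z - 2*x^2*y*z^3 - x^3*y^2 + x*z^4 + 4*x^2*y*z + y^3*z + y*z^3 + x*y^2 - 3*x*z^2 - 4*y*z + x
reduce: tr(a^2 b^-1 a b a^-1 b a b^-1) = tr(b a b^-1 a^2 b^-1 a b) tr(a) - tr(b a b^-1 a^2 b^-1 a b a) = x^4*y^3*z - x^5*y^2 - x^3*y^4 - 3*x^3*y^2*z^2 + 2*x^4*y*z + x^2*y^3*z + 3*x^2*y*z^3 + 5*x^3*y^2 - x^3*z^2 + x*y^4 + x*y^2*z^2 - x*z^4 - 8*x^2*y*z - y^3*z - y*z^3 - 5*x*y^2 + 3*x*z^2 + 4*y*z + x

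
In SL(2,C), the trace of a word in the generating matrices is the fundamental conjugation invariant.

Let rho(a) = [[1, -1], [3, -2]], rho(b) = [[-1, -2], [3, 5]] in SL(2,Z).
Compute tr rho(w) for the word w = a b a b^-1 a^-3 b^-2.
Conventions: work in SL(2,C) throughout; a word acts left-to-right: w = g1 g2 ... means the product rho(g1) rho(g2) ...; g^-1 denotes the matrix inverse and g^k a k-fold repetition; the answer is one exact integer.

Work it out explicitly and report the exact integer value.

rho(a) = [[1, -1], [3, -2]]
... * rho(b) = [[-1, -2], [3, 5]]  ->  [[-4, -7], [-9, -16]]
... * rho(a) = [[1, -1], [3, -2]]  ->  [[-25, 18], [-57, 41]]
... * rho(b^-1) = [[5, 2], [-3, -1]]  ->  [[-179, -68], [-408, -155]]
... * rho(a^-1) = [[-2, 1], [-3, 1]]  ->  [[562, -247], [1281, -563]]
... * rho(a^-1) = [[-2, 1], [-3, 1]]  ->  [[-383, 315], [-873, 718]]
... * rho(a^-1) = [[-2, 1], [-3, 1]]  ->  [[-179, -68], [-408, -155]]
... * rho(b^-1) = [[5, 2], [-3, -1]]  ->  [[-691, -290], [-1575, -661]]
... * rho(b^-1) = [[5, 2], [-3, -1]]  ->  [[-2585, -1092], [-5892, -2489]]
tr = -2585 + -2489 = -5074

-5074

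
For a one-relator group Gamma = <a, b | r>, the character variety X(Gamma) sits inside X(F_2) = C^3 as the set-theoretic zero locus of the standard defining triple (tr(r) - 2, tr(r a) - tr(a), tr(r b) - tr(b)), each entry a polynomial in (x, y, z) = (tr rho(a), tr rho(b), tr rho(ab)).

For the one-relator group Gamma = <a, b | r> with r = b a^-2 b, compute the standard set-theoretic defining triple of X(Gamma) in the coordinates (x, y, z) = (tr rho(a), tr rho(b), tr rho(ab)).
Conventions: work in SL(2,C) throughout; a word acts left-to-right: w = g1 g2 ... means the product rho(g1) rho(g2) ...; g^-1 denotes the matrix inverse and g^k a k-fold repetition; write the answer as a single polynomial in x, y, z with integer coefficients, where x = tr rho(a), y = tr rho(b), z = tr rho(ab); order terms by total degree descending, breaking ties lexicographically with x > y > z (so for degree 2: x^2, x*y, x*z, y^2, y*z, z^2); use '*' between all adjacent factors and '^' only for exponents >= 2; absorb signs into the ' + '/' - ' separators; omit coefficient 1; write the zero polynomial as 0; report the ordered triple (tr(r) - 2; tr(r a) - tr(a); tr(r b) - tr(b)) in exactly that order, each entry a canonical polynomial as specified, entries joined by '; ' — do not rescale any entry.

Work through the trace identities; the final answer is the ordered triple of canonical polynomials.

apply: trace(b^2) = trace(b) trace(b) - trace(1)   [square of b] = y^2 - 2
trace(b^2 a) = trace(b) trace(a b) - trace(a)   [square of b] = y*z - x
use: trace(b^2 a^-1) = trace(b^2) trace(a) - trace(b^2 a)   [inverse elimination on a] = x*y^2 - y*z - x
trace(b a^-2 b) = trace(b^2 a^-1) trace(a) - trace(b^2)   [inverse elimination on a] = x^2*y^2 - x*y*z - x^2 - y^2 + 2
trace(b a b a) = trace(b a) trace(b a) - trace(1)   [split at a repeated b] = z^2 - 2
apply: trace(a^-1 b a b) = trace(b a b) trace(a) - trace(b a b a)   [inverse elimination on a] = x*y*z - x^2 - z^2 + 2
use: trace(b a^-2 b a) = trace(a^-1 b a b) trace(a) - trace(a^-1 b a b a)   [inverse elimination on a] = x^2*y*z - x^3 - x*z^2 - y*z + 3*x
apply: trace(b^3) = trace(b) trace(b^2) - trace(b)  (reduce the b square) = y^3 - 3*y
apply: trace(b^3 a) = trace(b) trace(b a b) - trace(b a)  (reduce the b square) = y^2*z - x*y - z
use: trace(b^3 a^-1) = trace(b^3) trace(a) - trace(b^3 a)  (eliminate a^-1) = x*y^3 - y^2*z - 2*x*y + z
apply: trace(b a^-2 b^2) = trace(b^3 a^-1) trace(a) - trace(b^3)  (eliminate a^-1) = x^2*y^3 - x*y^2*z - 2*x^2*y - y^3 + x*z + 3*y
assemble the triple (trace(r) - 2; trace(r a) - x; trace(r b) - y)

x^2*y^2 - x*y*z - x^2 - y^2; x^2*y*z - x^3 - x*z^2 - y*z + 2*x; x^2*y^3 - x*y^2*z - 2*x^2*y - y^3 + x*z + 2*y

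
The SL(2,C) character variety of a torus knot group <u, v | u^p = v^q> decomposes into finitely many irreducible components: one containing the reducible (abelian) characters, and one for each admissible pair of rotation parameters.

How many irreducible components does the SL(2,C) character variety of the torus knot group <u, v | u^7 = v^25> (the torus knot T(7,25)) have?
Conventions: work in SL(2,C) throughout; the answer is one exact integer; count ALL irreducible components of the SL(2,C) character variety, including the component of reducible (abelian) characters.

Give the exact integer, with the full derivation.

73

For T(7,25): irreducibility forces the central element u^7 = v^25 to one of +I, -I.
So on each irreducible component the traces are pinned: tr(u) = 2*cos(pi*alpha/7) with 1 <= alpha <= 6, tr(v) = 2*cos(pi*beta/25) with 1 <= beta <= 24.
The two central values (-1)^alpha I and (-1)^beta I must be the same matrix, so alpha and beta share a parity.
Counting: 3 odd alphas x 12 odd betas + 3 even alphas x 12 even betas = 36 + 36 = 72.
Total: 72 irreducible-character components + 1 reducible (abelian) component = 73.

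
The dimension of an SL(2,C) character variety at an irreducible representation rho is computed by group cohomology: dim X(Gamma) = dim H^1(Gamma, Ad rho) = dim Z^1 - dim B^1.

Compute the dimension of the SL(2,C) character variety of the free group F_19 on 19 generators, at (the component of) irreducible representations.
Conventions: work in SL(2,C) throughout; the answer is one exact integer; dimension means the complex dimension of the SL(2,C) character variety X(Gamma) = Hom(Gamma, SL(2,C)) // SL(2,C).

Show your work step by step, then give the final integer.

54

The free group F_19: 19 generators, no relators.
A cocycle picks one sl_2 vector per generator freely, giving dim Z^1 = 3*19 = 57.
At an irreducible rho the centralizer of the image in sl_2 is 0, so the coboundary map sl_2 -> Z^1 is injective: dim B^1 = 3.
Therefore dim X = 57 - 3 = 54.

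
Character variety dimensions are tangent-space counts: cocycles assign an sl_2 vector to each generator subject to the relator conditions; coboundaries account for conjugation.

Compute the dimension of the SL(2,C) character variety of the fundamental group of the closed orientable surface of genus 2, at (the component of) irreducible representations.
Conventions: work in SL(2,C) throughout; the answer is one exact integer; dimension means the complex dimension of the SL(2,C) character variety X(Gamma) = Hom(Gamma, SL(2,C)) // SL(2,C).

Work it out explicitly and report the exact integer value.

Gamma = pi_1(Sigma_2) = < a_1, b_1, ..., a_2, b_2 | prod [a_i, b_i] > has 2g = 4 generators and 1 relator.
A cocycle assigns one sl_2 vector per generator subject to the relator condition d_2(z) = 0: dim of the unconstrained space is 3*2g = 12.
At an irreducible rho, H^2 = coker(d_2) vanishes (Poincare duality: H^2 is dual to H^0 = invariants = 0), so d_2 is surjective onto sl_2 and dim Z^1 = 12 - 3 = 9.
dim B^1 = 3 (coboundaries, injective at irreducible rho).
dim H^1 = 9 - 3 = 6 = dim X.

6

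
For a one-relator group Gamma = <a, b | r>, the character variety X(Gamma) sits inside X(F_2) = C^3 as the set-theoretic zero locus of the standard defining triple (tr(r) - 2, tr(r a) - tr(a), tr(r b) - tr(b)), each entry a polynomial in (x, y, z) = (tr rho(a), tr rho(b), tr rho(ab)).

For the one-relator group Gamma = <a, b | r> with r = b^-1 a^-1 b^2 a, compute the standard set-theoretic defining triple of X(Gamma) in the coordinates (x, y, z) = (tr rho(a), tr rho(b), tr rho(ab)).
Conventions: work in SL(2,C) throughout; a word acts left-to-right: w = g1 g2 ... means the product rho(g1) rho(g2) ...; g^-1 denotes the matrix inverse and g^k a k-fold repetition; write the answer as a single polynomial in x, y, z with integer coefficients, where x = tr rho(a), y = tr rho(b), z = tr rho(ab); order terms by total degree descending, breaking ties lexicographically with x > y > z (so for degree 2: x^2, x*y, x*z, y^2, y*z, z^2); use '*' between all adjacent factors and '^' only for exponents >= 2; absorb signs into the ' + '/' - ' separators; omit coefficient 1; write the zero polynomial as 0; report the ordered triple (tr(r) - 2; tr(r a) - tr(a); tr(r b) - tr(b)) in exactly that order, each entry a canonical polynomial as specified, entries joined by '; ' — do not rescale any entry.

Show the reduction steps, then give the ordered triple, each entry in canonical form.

-x*y^2*z + x^2*y + y^3 + y*z^2 - 3*y - 2; -x^2*y^2*z + x^3*y + x*y^3 + x*y*z^2 - 4*x*y - x + z; y^2 - y - 2

trace(b^2 a) = trace(b)*trace(a b) - trace(a)  (reduce the b square) = y*z - x
trace(b^2) = trace(b)*trace(b) - trace(1)  (reduce the b square) = y^2 - 2
trace(a b^2 a) = trace(a)*trace(b^2 a) - trace(b^2)  (reduce the a square) = x*y*z - x^2 - y^2 + 2
trace(a b a b) = trace(a b)*trace(a b) - trace(1)  (split on a) = z^2 - 2
trace(a b a) = trace(a)*trace(b a) - trace(b)  (reduce the a square) = x*z - y
trace(a b^2 a b) = trace(b)*trace(a b a b) - trace(a b a)  (reduce the b square) = y*z^2 - x*z - y
trace(b^2 a b^-1 a) = trace(a b^2 a)*trace(b) - trace(a b^2 a b)  (eliminate b^-1) = x*y^2*z - x^2*y - y^3 - y*z^2 + x*z + 3*y
trace(b^-1 a^-1 b^2 a) = trace(b^2 a b^-1)*trace(a) - trace(b^2 a b^-1 a)  (eliminate a^-1) = -x*y^2*z + x^2*y + y^3 + y*z^2 - 3*y
trace(a b^2 a^2) = trace(a)*trace(b^2 a^2) - trace(b^2 a) = x^2*y*z - x^3 - x*y^2 - y*z + 3*x
trace(b a b^2) = trace(b)*trace(b a b) - trace(b a) = y^2*z - x*y - z
trace(a b^2 a^2 b) = trace(a)*trace(b a b^2 a) - trace(b a b^2) = x*y*z^2 - x^2*z - y^2*z + z
trace(b^2 a^2 b^-1 a) = trace(a b^2 a^2)*trace(b) - trace(a b^2 a^2 b) = x^2*y^2*z - x^3*y - x*y^3 - x*y*z^2 + x^2*z + 3*x*y - z
trace(b^-1 a^-1 b^2 a^2) = trace(b^2 a^2 b^-1)*trace(a) - trace(b^2 a^2 b^-1 a) = -x^2*y^2*z + x^3*y + x*y^3 + x*y*z^2 - 4*x*y + z
assemble the triple (trace(r) - 2; trace(r a) - x; trace(r b) - y)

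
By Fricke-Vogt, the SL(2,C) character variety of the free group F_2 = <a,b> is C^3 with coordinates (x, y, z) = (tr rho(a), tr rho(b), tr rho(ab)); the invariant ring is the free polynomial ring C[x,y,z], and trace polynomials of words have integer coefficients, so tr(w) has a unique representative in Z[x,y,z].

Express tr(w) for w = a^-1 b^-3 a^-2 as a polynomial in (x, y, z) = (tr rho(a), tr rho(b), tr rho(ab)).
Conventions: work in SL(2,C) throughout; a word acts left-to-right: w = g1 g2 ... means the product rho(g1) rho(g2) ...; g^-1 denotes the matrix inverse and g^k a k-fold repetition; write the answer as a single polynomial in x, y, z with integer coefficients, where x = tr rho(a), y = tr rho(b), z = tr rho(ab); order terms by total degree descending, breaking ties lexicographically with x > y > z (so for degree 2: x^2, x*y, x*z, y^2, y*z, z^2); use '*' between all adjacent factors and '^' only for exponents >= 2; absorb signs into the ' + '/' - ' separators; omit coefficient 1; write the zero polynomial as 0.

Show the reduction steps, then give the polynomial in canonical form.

x^2*y^2*z - x^3*y - x*y^3 - x^2*z - y^2*z + 4*x*y + z

reduce: tr(a^-1) = tr(a) = x
tr(a^-2) = tr(a^-1)*tr(a) - tr(1)  (eliminate a^-1) = x^2 - 2
tr(a^-3) = tr(a^-2)*tr(a) - tr(a^-1)  (eliminate a^-1) = x^3 - 3*x
reduce: tr(b a^-1) = tr(b)*tr(a) - tr(b a)  (eliminate a^-1) = x*y - z
tr(a^-2 b) = tr(b a^-1)*tr(a) - tr(b)  (eliminate a^-1) = x^2*y - x*z - y
reduce: tr(a^-3 b) = tr(a^-2 b)*tr(a) - tr(a^-2 b a)  (eliminate a^-1) = x^3*y - x^2*z - 2*x*y + z
so tr(a^-3 b^-1) = tr(a^-3)*tr(b) - tr(a^-3 b)  (eliminate b^-1) = x^2*z - x*y - z
tr(b^-1 a^-3 b^-1) = tr(a^-3 b^-1)*tr(b) - tr(a^-3)  (eliminate b^-1) = x^2*y*z - x^3 - x*y^2 - y*z + 3*x
so tr(a^-1 b^-3 a^-2) = tr(b^-1 a^-3 b^-1)*tr(b) - tr(b^-1 a^-3)  (eliminate b^-1) = x^2*y^2*z - x^3*y - x*y^3 - x^2*z - y^2*z + 4*x*y + z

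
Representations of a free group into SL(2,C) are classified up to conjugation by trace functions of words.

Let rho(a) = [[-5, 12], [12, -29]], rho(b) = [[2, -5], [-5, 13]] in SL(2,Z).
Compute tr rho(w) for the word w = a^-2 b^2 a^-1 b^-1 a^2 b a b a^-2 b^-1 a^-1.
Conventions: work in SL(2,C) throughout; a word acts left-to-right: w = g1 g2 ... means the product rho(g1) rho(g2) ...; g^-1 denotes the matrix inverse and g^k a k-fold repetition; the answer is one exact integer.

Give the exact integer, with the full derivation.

rho(a^-1) = [[-29, -12], [-12, -5]]
... * rho(a^-1) = [[-29, -12], [-12, -5]]  ->  [[985, 408], [408, 169]]
... * rho(b) = [[2, -5], [-5, 13]]  ->  [[-70, 379], [-29, 157]]
... * rho(b) = [[2, -5], [-5, 13]]  ->  [[-2035, 5277], [-843, 2186]]
... * rho(a^-1) = [[-29, -12], [-12, -5]]  ->  [[-4309, -1965], [-1785, -814]]
... * rho(b^-1) = [[13, 5], [5, 2]]  ->  [[-65842, -25475], [-27275, -10553]]
... * rho(a) = [[-5, 12], [12, -29]]  ->  [[23510, -51329], [9739, -21263]]
... * rho(a) = [[-5, 12], [12, -29]]  ->  [[-733498, 1770661], [-303851, 733495]]
... * rho(b) = [[2, -5], [-5, 13]]  ->  [[-10320301, 26686083], [-4275177, 11054690]]
... * rho(a) = [[-5, 12], [12, -29]]  ->  [[371834501, -897740019], [154032165, -371888134]]
... * rho(b) = [[2, -5], [-5, 13]]  ->  [[5232369097, -13529792752], [2167505000, -5604706567]]
... * rho(a^-1) = [[-29, -12], [-12, -5]]  ->  [[10618809211, 4860534596], [4398833804, 2013472835]]
... * rho(a^-1) = [[-29, -12], [-12, -5]]  ->  [[-366271882271, -151728383512], [-151727854336, -62853369823]]
... * rho(b^-1) = [[13, 5], [5, 2]]  ->  [[-5520176387083, -2134816178379], [-2286728955483, -884346011326]]
... * rho(a^-1) = [[-29, -12], [-12, -5]]  ->  [[185702909365955, 76916197536891], [76927291844919, 31862477522426]]
tr = 185702909365955 + 31862477522426 = 217565386888381

217565386888381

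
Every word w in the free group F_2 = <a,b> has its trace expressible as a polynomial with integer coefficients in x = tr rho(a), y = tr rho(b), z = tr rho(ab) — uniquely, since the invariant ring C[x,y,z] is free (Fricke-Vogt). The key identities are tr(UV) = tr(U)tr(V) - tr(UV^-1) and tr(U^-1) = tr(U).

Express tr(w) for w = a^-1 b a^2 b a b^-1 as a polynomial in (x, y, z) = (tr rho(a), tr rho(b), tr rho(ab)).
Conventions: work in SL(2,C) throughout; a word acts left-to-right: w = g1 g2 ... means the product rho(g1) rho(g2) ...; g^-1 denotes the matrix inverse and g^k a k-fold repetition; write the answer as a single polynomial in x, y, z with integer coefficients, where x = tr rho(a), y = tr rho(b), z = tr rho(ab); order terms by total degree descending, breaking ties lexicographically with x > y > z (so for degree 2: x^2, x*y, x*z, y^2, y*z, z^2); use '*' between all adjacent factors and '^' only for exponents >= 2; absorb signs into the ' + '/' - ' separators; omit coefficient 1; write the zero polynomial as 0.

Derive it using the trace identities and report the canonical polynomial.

-x^2*y*z^2 + x^3*z + 2*x*y^2*z + x*z^3 - x^2*y - y^3 - y*z^2 - 3*x*z + 3*y

and tr(a b a) = tr(a) * tr(b a) - tr(b)   [square of a] = x*z - y
tr(a^2 b a) = tr(a) * tr(a b a) - tr(a b)   [square of a] = x^2*z - x*y - z
tr(b a b a) = tr(b a) * tr(b a) - tr(1)   [split at a repeated b] = z^2 - 2
next, tr(b a b) = tr(b) * tr(a b) - tr(a)   [square of b] = y*z - x
tr(b a^2 b a) = tr(a) * tr(b a b a) - tr(b a b)   [square of a] = x*z^2 - y*z - x
next, tr(a^2) = tr(a) * tr(a) - tr(1)   [square of a] = x^2 - 2
next, tr(b a^2 b) = tr(b) * tr(a^2 b) - tr(a^2)   [square of b] = x*y*z - x^2 - y^2 + 2
next, tr(a b a^2 b a) = tr(a) * tr(b a^2 b a) - tr(b a^2 b)   [square of a] = x^2*z^2 - 2*x*y*z + y^2 - 2
tr(b a b a b a) = tr(b a) * tr(b a b a) - tr(b^-1 a^-1)   [split at a repeated b] = z^3 - 3*z
and tr(b a b a b) = tr(b) * tr(a b a b) - tr(a b a)   [square of b] = y*z^2 - x*z - y
next, tr(a b a^2 b a b) = tr(a) * tr(b a b a b a) - tr(b a b a b)   [square of a] = x*z^3 - y*z^2 - 2*x*z + y
next, tr(b a^2 b a b^-1 a) = tr(a b a^2 b a) * tr(b) - tr(a b a^2 b a b)   [inverse elimination on b] = x^2*y*z^2 - 2*x*y^2*z - x*z^3 + y^3 + y*z^2 + 2*x*z - 3*y
next, tr(a^-1 b a^2 b a b^-1) = tr(b a^2 b a b^-1) * tr(a) - tr(b a^2 b a b^-1 a)   [inverse elimination on a] = -x^2*y*z^2 + x^3*z + 2*x*y^2*z + x*z^3 - x^2*y - y^3 - y*z^2 - 3*x*z + 3*y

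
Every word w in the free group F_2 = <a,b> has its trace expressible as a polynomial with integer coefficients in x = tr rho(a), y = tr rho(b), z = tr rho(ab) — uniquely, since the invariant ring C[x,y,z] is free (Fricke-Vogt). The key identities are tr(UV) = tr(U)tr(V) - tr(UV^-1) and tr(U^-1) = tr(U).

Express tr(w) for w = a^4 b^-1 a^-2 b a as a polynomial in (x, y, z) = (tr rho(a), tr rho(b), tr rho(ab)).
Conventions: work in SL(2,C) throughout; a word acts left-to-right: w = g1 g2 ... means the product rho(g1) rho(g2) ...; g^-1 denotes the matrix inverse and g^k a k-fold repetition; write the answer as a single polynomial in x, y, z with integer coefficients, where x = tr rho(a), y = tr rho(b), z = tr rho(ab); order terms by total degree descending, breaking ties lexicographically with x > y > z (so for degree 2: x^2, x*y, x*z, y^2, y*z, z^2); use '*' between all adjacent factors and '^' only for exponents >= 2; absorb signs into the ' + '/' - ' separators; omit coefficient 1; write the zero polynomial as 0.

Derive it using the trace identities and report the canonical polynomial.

tr(a^2) = tr(a) * tr(a) - tr(1) = x^2 - 2
tr(a^3) = tr(a) * tr(a^2) - tr(a) = x^3 - 3*x
tr(a^4) = tr(a) * tr(a^3) - tr(a^2) = x^4 - 4*x^2 + 2
use: tr(a^5) = tr(a) * tr(a^4) - tr(a^3) = x^5 - 5*x^3 + 5*x
tr(a b a) = tr(a) * tr(b a) - tr(b) = x*z - y
apply: tr(a b a^2) = tr(a) * tr(a b a) - tr(a b) = x^2*z - x*y - z
use: tr(a^2 b a^2) = tr(a) * tr(a b a^2) - tr(a b a) = x^3*z - x^2*y - 2*x*z + y
use: tr(b a^5) = tr(a) * tr(a^2 b a^2) - tr(a^2 b a) = x^4*z - x^3*y - 3*x^2*z + 2*x*y + z
tr(a b a^5) = tr(a) * tr(b a^5) - tr(b a^4) = x^5*z - x^4*y - 4*x^3*z + 3*x^2*y + 3*x*z - y
use: tr(b a b a) = tr(a b) * tr(a b) - tr(1)   [split at repeated a] = z^2 - 2
use: tr(b a b) = tr(b) * tr(a b) - tr(a) = y*z - x
tr(a b a b a) = tr(a) * tr(b a b a) - tr(b a b) = x*z^2 - y*z - x
apply: tr(b a b a^3) = tr(a) * tr(a b a b a) - tr(a b a b) = x^2*z^2 - x*y*z - x^2 - z^2 + 2
apply: tr(a^3 b a b a) = tr(a) * tr(b a b a^3) - tr(b a b a^2) = x^3*z^2 - x^2*y*z - x^3 - 2*x*z^2 + y*z + 3*x
tr(a b a^5 b) = tr(a) * tr(a^3 b a b a) - tr(a^3 b a b) = x^4*z^2 - x^3*y*z - x^4 - 3*x^2*z^2 + 2*x*y*z + 4*x^2 + z^2 - 2
apply: tr(b a^5 b^-1 a) = tr(a b a^5) * tr(b) - tr(a b a^5 b) = x^5*y*z - x^4*y^2 - x^4*z^2 - 3*x^3*y*z + x^4 + 3*x^2*y^2 + 3*x^2*z^2 + x*y*z - 4*x^2 - y^2 - z^2 + 2
apply: tr(a^-1 b a^5 b^-1) = tr(b a^5 b^-1) * tr(a) - tr(b a^5 b^-1 a) = -x^5*y*z + x^6 + x^4*y^2 + x^4*z^2 + 3*x^3*y*z - 6*x^4 - 3*x^2*y^2 - 3*x^2*z^2 - x*y*z + 9*x^2 + y^2 + z^2 - 2
tr(a^4 b^-1 a^-2 b a) = tr(a^-1 b a^5 b^-1) * tr(a) - tr(a^-1 b a^5 b^-1 a) = -x^6*y*z + x^7 + x^5*y^2 + x^5*z^2 + 3*x^4*y*z - 7*x^5 - 3*x^3*y^2 - 3*x^3*z^2 - x^2*y*z + 14*x^3 + x*y^2 + x*z^2 - 7*x

-x^6*y*z + x^7 + x^5*y^2 + x^5*z^2 + 3*x^4*y*z - 7*x^5 - 3*x^3*y^2 - 3*x^3*z^2 - x^2*y*z + 14*x^3 + x*y^2 + x*z^2 - 7*x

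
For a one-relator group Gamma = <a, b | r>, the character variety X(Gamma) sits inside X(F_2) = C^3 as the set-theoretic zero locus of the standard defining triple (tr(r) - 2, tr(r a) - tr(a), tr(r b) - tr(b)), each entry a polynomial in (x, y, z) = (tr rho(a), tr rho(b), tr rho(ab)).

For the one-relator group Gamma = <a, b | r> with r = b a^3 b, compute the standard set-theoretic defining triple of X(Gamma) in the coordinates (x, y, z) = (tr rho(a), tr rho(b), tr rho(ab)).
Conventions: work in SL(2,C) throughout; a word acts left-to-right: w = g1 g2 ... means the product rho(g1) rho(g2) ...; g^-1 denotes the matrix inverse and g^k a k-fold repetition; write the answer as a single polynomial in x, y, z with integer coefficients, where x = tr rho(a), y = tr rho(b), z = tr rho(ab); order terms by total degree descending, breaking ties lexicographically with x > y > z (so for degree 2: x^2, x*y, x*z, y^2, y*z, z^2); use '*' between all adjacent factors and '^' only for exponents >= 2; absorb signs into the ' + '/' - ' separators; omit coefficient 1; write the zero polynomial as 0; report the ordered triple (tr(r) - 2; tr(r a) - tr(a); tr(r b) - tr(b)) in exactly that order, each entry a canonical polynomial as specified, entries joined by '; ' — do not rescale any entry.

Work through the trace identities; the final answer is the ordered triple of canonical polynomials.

x^2*y*z - x^3 - x*y^2 - y*z + 3*x - 2; x^2*z^2 - x*y*z - x^2 - z^2 - x + 2; x^2*y^2*z - x^3*y - x*y^3 - x^2*z - y^2*z + 4*x*y - y + z

so trace(b a^2) = trace(a) * trace(b a) - trace(b)  (reduce the a square) = x*z - y
trace(a^3 b) = trace(a) * trace(b a^2) - trace(b a)  (reduce the a square) = x^2*z - x*y - z
trace(a^2) = trace(a) * trace(a) - trace(1)  (reduce the a square) = x^2 - 2
trace(a^3) = trace(a) * trace(a^2) - trace(a)  (reduce the a square) = x^3 - 3*x
trace(b a^3 b) = trace(b) * trace(a^3 b) - trace(a^3)  (reduce the b square) = x^2*y*z - x^3 - x*y^2 - y*z + 3*x
trace(b a b a) = trace(a b) * trace(a b) - trace(1)  (split on a) = z^2 - 2
reduce: trace(b a b) = trace(b) * trace(a b) - trace(a)  (reduce the b square) = y*z - x
trace(a b a b a) = trace(a) * trace(b a b a) - trace(b a b)  (reduce the a square) = x*z^2 - y*z - x
trace(b a^3 b a) = trace(a) * trace(a b a b a) - trace(a b a b)  (reduce the a square) = x^2*z^2 - x*y*z - x^2 - z^2 + 2
trace(b a^3 b^2) = trace(b) * trace(b a^3 b) - trace(b a^3) = x^2*y^2*z - x^3*y - x*y^3 - x^2*z - y^2*z + 4*x*y + z
assemble the triple (trace(r) - 2; trace(r a) - x; trace(r b) - y)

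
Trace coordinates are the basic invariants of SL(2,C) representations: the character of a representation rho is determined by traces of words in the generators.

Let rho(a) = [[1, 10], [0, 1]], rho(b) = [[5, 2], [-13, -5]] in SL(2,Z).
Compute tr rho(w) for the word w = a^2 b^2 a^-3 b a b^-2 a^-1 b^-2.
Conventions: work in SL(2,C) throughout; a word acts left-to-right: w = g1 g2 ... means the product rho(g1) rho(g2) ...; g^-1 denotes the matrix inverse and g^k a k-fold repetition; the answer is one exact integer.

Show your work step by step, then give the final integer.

rho(a) = [[1, 10], [0, 1]]
... * rho(a) = [[1, 10], [0, 1]]  ->  [[1, 20], [0, 1]]
... * rho(b) = [[5, 2], [-13, -5]]  ->  [[-255, -98], [-13, -5]]
... * rho(b) = [[5, 2], [-13, -5]]  ->  [[-1, -20], [0, -1]]
... * rho(a^-1) = [[1, -10], [0, 1]]  ->  [[-1, -10], [0, -1]]
... * rho(a^-1) = [[1, -10], [0, 1]]  ->  [[-1, 0], [0, -1]]
... * rho(a^-1) = [[1, -10], [0, 1]]  ->  [[-1, 10], [0, -1]]
... * rho(b) = [[5, 2], [-13, -5]]  ->  [[-135, -52], [13, 5]]
... * rho(a) = [[1, 10], [0, 1]]  ->  [[-135, -1402], [13, 135]]
... * rho(b^-1) = [[-5, -2], [13, 5]]  ->  [[-17551, -6740], [1690, 649]]
... * rho(b^-1) = [[-5, -2], [13, 5]]  ->  [[135, 1402], [-13, -135]]
... * rho(a^-1) = [[1, -10], [0, 1]]  ->  [[135, 52], [-13, -5]]
... * rho(b^-1) = [[-5, -2], [13, 5]]  ->  [[1, -10], [0, 1]]
... * rho(b^-1) = [[-5, -2], [13, 5]]  ->  [[-135, -52], [13, 5]]
tr = -135 + 5 = -130

-130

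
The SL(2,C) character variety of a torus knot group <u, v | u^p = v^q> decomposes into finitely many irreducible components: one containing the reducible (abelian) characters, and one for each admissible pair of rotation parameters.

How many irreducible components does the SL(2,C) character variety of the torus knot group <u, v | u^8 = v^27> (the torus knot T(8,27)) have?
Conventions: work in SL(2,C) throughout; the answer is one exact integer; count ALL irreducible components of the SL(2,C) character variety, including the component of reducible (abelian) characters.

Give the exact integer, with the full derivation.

In the torus knot group T(8,27), u^8 = v^27 is central, so an irreducible representation sends it to +I or -I (Schur).
This locks tr(u) to 2*cos(pi*alpha/8), alpha in 1..7, and tr(v) to 2*cos(pi*beta/27), beta in 1..26, on each component of irreducible characters.
Consistency of u^8 = (-1)^alpha I with v^27 = (-1)^beta I forces alpha = beta (mod 2).
Enumerate parity-matched pairs: 4*13 odd-odd plus 3*13 even-even gives 91.
components with irreducible characters: 91; plus the single component of reducible (abelian) characters: total 92.

92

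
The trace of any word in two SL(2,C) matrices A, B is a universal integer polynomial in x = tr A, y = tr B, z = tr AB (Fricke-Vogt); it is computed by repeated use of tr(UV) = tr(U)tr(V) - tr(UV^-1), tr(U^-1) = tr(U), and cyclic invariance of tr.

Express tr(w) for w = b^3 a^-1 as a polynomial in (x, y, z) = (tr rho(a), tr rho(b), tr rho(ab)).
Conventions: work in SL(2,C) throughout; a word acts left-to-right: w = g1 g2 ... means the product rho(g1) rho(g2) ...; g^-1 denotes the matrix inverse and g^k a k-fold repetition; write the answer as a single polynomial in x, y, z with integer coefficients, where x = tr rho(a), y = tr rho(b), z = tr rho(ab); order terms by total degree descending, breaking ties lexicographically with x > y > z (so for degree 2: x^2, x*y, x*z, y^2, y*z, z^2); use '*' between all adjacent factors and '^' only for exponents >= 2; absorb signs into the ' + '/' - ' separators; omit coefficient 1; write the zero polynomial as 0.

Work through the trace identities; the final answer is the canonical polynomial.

x*y^3 - y^2*z - 2*x*y + z

use: trace(b^2) = trace(b)*trace(b) - trace(1)   [square of b] = y^2 - 2
trace(b^3) = trace(b)*trace(b^2) - trace(b)   [square of b] = y^3 - 3*y
use: trace(a b^2) = trace(b)*trace(a b) - trace(a)   [square of b] = y*z - x
trace(b^3 a) = trace(b)*trace(a b^2) - trace(a b)   [square of b] = y^2*z - x*y - z
apply: trace(b^3 a^-1) = trace(b^3)*trace(a) - trace(b^3 a)   [inverse elimination on a] = x*y^3 - y^2*z - 2*x*y + z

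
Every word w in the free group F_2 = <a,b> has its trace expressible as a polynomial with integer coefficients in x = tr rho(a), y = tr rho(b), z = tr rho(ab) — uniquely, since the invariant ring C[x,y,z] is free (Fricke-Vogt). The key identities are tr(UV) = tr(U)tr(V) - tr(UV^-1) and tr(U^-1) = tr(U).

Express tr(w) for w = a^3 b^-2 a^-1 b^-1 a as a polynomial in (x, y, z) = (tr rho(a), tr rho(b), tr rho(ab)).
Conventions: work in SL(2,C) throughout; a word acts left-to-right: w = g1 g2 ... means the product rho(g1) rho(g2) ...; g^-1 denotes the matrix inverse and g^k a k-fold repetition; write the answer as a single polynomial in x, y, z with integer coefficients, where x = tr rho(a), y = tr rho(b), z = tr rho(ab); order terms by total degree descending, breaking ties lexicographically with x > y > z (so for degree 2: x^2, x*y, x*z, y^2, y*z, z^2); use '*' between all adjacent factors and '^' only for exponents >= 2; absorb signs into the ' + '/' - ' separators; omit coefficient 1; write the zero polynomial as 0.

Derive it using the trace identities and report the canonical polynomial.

so trace(a^2) = trace(a)*trace(a) - trace(1)  (reduce the a square) = x^2 - 2
trace(a^3) = trace(a)*trace(a^2) - trace(a)  (reduce the a square) = x^3 - 3*x
reduce: trace(a^4) = trace(a)*trace(a^3) - trace(a^2)  (reduce the a square) = x^4 - 4*x^2 + 2
so trace(a b a) = trace(a)*trace(b a) - trace(b)  (reduce the a square) = x*z - y
trace(a^2 b a) = trace(a)*trace(a b a) - trace(a b)  (reduce the a square) = x^2*z - x*y - z
reduce: trace(a^4 b) = trace(a)*trace(a^2 b a) - trace(a^2 b)  (reduce the a square) = x^3*z - x^2*y - 2*x*z + y
reduce: trace(b^-1 a^4) = trace(a^4)*trace(b) - trace(a^4 b)  (eliminate b^-1) = x^4*y - x^3*z - 3*x^2*y + 2*x*z + y
so trace(b^-1 a^4 b^-1) = trace(b^-1 a^4)*trace(b) - trace(b^-1 a^4 b)  (eliminate b^-1) = x^4*y^2 - x^3*y*z - x^4 - 3*x^2*y^2 + 2*x*y*z + 4*x^2 + y^2 - 2
reduce: trace(b^-1 a^4 b^-2) = trace(b^-1 a^4 b^-1)*trace(b) - trace(b^-1 a^4)  (eliminate b^-1) = x^4*y^3 - x^3*y^2*z - 2*x^4*y - 3*x^2*y^3 + x^3*z + 2*x*y^2*z + 7*x^2*y + y^3 - 2*x*z - 3*y
trace(a^5) = trace(a)*trace(a^4) - trace(a^3)  (reduce the a square) = x^5 - 5*x^3 + 5*x
trace(a^5 b) = trace(a)*trace(b a^4) - trace(b a^3)  (reduce the a square) = x^4*z - x^3*y - 3*x^2*z + 2*x*y + z
so trace(a b^-1 a^4) = trace(a^5)*trace(b) - trace(a^5 b)  (eliminate b^-1) = x^5*y - x^4*z - 4*x^3*y + 3*x^2*z + 3*x*y - z
reduce: trace(b a b a) = trace(b a)*trace(b a) - trace(1)  (split on b) = z^2 - 2
reduce: trace(b a b) = trace(b)*trace(a b) - trace(a)  (reduce the b square) = y*z - x
so trace(b a b a^2) = trace(a)*trace(b a b a) - trace(b a b)  (reduce the a square) = x*z^2 - y*z - x
trace(a^2 b a b a) = trace(a)*trace(b a b a^2) - trace(b a b a)  (reduce the a square) = x^2*z^2 - x*y*z - x^2 - z^2 + 2
trace(a^4 b a b) = trace(a)*trace(a^2 b a b a) - trace(a^2 b a b)  (reduce the a square) = x^3*z^2 - x^2*y*z - x^3 - 2*x*z^2 + y*z + 3*x
so trace(a b^-1 a^4 b) = trace(a^4 b a)*trace(b) - trace(a^4 b a b)  (eliminate b^-1) = x^4*y*z - x^3*y^2 - x^3*z^2 - 2*x^2*y*z + x^3 + 2*x*y^2 + 2*x*z^2 - 3*x
reduce: trace(b^-1 a b^-1 a^4) = trace(a b^-1 a^4)*trace(b) - trace(a b^-1 a^4 b)  (eliminate b^-1) = x^5*y^2 - 2*x^4*y*z - 3*x^3*y^2 + x^3*z^2 + 5*x^2*y*z - x^3 + x*y^2 - 2*x*z^2 - y*z + 3*x
trace(b^-1 a^4 b^-2 a) = trace(b^-1 a b^-1 a^4)*trace(b) - trace(b^-1 a b^-1 a^4 b)  (eliminate b^-1) = x^5*y^3 - 2*x^4*y^2*z - x^5*y - 3*x^3*y^3 + x^3*y*z^2 + x^4*z + 5*x^2*y^2*z + 3*x^3*y + x*y^3 - 2*x*y*z^2 - 3*x^2*z - y^2*z + z
trace(a^3 b^-2 a^-1 b^-1 a) = trace(b^-1 a^4 b^-2)*trace(a) - trace(b^-1 a^4 b^-2 a)  (eliminate a^-1) = x^4*y^2*z - x^5*y - x^3*y*z^2 - 3*x^2*y^2*z + 4*x^3*y + 2*x*y*z^2 + x^2*z + y^2*z - 3*x*y - z

x^4*y^2*z - x^5*y - x^3*y*z^2 - 3*x^2*y^2*z + 4*x^3*y + 2*x*y*z^2 + x^2*z + y^2*z - 3*x*y - z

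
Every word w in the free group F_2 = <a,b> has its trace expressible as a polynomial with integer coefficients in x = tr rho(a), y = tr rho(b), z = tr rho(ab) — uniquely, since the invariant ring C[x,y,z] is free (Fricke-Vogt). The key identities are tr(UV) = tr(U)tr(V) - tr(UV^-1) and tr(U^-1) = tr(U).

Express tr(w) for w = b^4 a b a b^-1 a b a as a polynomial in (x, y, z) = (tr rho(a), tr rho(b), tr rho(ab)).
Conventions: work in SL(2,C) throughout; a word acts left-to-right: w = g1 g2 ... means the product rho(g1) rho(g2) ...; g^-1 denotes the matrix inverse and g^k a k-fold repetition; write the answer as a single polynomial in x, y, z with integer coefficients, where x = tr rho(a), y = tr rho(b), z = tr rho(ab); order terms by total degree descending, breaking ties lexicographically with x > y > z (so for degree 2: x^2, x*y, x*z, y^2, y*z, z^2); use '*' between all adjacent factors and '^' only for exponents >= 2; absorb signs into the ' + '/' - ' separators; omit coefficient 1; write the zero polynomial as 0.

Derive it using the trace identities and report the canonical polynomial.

x*y^4*z^3 - x^2*y^3*z^2 - y^5*z^2 - y^3*z^4 - x*y^2*z^3 + x^2*y*z^2 + 5*y^3*z^2 + 2*y*z^4 - x*z^3 - 7*y*z^2 + 2*x*z + y

reduce: tr(a b a b) = tr(b a)*tr(b a) - tr(1)   [split at a repeated b] = z^2 - 2
so tr(a b a b a b) = tr(a b a b)*tr(a b) - tr(b a)   [split at a repeated a] = z^3 - 3*z
tr(b a b) = tr(b)*tr(a b) - tr(a)   [square of b] = y*z - x
tr(a b a b a) = tr(a)*tr(b a b a) - tr(b a b)   [square of a] = x*z^2 - y*z - x
tr(a b a b a b^2) = tr(b)*tr(a b a b a b) - tr(a b a b a)   [square of b] = y*z^3 - x*z^2 - 2*y*z + x
tr(b a b^3 a b a) = tr(b)*tr(a b a b a b^2) - tr(a b a b a b)   [square of b] = y^2*z^3 - x*y*z^2 - 2*y^2*z - z^3 + x*y + 3*z
tr(a b a) = tr(a)*tr(b a) - tr(b)   [square of a] = x*z - y
so tr(a b^2 a b) = tr(b)*tr(a b a b) - tr(a b a)   [square of b] = y*z^2 - x*z - y
so tr(b^2) = tr(b)*tr(b) - tr(1)   [square of b] = y^2 - 2
tr(a b^2 a) = tr(a)*tr(b^2 a) - tr(b^2)   [square of a] = x*y*z - x^2 - y^2 + 2
so tr(a b^2 a b^2) = tr(b)*tr(a b^2 a b) - tr(a b^2 a)   [square of b] = y^2*z^2 - 2*x*y*z + x^2 - 2
tr(b a b^3 a b) = tr(b)*tr(a b^2 a b^2) - tr(a b^2 a b)   [square of b] = y^3*z^2 - 2*x*y^2*z + x^2*y - y*z^2 + x*z - y
reduce: tr(a b a^2 b a b^3) = tr(a)*tr(b a b^3 a b a) - tr(b a b^3 a b)   [square of a] = x*y^2*z^3 - x^2*y*z^2 - y^3*z^2 - x*z^3 + y*z^2 + 2*x*z + y
reduce: tr(a b a^2 b a b) = tr(a)*tr(b a b a b a) - tr(b a b a b)   [square of a] = x*z^3 - y*z^2 - 2*x*z + y
so tr(a b a^2 b a) = tr(a)*tr(b a^2 b a) - tr(b a^2 b)   [square of a] = x^2*z^2 - 2*x*y*z + y^2 - 2
reduce: tr(a b a^2 b a b^2) = tr(b)*tr(a b a^2 b a b) - tr(a b a^2 b a)   [square of b] = x*y*z^3 - x^2*z^2 - y^2*z^2 + 2
tr(a b a b^4 a b a) = tr(b)*tr(a b a^2 b a b^3) - tr(a b a^2 b a b^2)   [square of b] = x*y^3*z^3 - x^2*y^2*z^2 - y^4*z^2 - 2*x*y*z^3 + x^2*z^2 + 2*y^2*z^2 + 2*x*y*z + y^2 - 2
so tr(a b a b a b a b) = tr(a b)*tr(a b a b a b) - tr(a^-1 b^-1 a^-1 b^-1)   [split at a repeated a] = z^4 - 4*z^2 + 2
reduce: tr(b a b a b a b a b) = tr(b)*tr(a b a b a b a b) - tr(a b a b a b a)   [square of b] = y*z^4 - x*z^3 - 3*y*z^2 + 2*x*z + y
so tr(b^2 a b a b a b a b) = tr(b)*tr(b a b a b a b a b) - tr(b a b a b a b a)   [square of b] = y^2*z^4 - x*y*z^3 - 3*y^2*z^2 - z^4 + 2*x*y*z + y^2 + 4*z^2 - 2
so tr(a b a b^4 a b a b) = tr(b)*tr(b^2 a b a b a b a b) - tr(b^2 a b a b a b a)   [square of b] = y^3*z^4 - x*y^2*z^3 - 3*y^3*z^2 - 2*y*z^4 + 2*x*y^2*z + x*z^3 + y^3 + 7*y*z^2 - 2*x*z - 3*y
tr(b^4 a b a b^-1 a b a) = tr(a b a b^4 a b a)*tr(b) - tr(a b a b^4 a b a b)   [inverse elimination on b] = x*y^4*z^3 - x^2*y^3*z^2 - y^5*z^2 - y^3*z^4 - x*y^2*z^3 + x^2*y*z^2 + 5*y^3*z^2 + 2*y*z^4 - x*z^3 - 7*y*z^2 + 2*x*z + y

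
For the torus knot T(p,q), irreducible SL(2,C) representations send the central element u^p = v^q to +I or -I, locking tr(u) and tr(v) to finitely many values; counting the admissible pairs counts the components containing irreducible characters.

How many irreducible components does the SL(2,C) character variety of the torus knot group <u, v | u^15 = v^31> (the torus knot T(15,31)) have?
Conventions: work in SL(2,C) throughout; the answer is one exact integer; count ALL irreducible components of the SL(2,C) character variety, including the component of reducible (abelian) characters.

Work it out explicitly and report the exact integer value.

211

In the torus knot group T(15,31), u^15 = v^31 is central, so an irreducible representation sends it to +I or -I (Schur).
This locks tr(u) to 2*cos(pi*alpha/15), alpha in 1..14, and tr(v) to 2*cos(pi*beta/31), beta in 1..30, on each component of irreducible characters.
The two central values (-1)^alpha I and (-1)^beta I must be the same matrix, so alpha and beta share a parity.
Counting: 7 odd alphas x 15 odd betas + 7 even alphas x 15 even betas = 105 + 105 = 210.
That is 210 components of irreducible characters, and with the reducible (abelian) component the total is 211.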